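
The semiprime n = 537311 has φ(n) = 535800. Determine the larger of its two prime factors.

φ(n) = (p−1)(q−1) = n − (p+q) + 1, so p + q = 537311 − 535800 + 1 = 1512.
p and q are the roots of t² − 1512t + 537311 = 0.
Discriminant: 1512² − 4·537311 = 2286144 − 2149244 = 136900; √136900 = 370.
q = (1512 − 370)/2 = 571, p = (1512 + 370)/2 = 941.
Check: 571 · 941 = 537311.

941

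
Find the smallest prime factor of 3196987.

47

3196987 is odd.
Digit sum 43, not divisible by 3.
Ends in 7: not divisible by 5.
7: 3196987 = 7·456712 + 3
11: 3196987 = 11·290635 + 2
13: 3196987 = 13·245922 + 1
17: 3196987 = 17·188058 + 1
19: 3196987 = 19·168262 + 9
23: 3196987 = 23·138999 + 10
29: 3196987 = 29·110240 + 27
31: 3196987 = 31·103128 + 19
37: 3196987 = 37·86405 + 2
41: 3196987 = 41·77975 + 12
43: 3196987 = 43·74348 + 23
47: 3196987 = 47·68021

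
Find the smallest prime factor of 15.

3

15 is odd.
Digit sum 6, divisible by 3.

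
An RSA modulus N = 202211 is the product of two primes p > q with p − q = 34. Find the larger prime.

467

Since p = q + 34, we have 202211 = q(q + 34), so q² + 34q − 202211 = 0.
Discriminant: 34² + 4·202211 = 1156 + 808844 = 810000; √810000 = 900.
q = (−34 + 900)/2 = 433, and p = q + 34 = 467.
Check: 433 · 467 = 202211.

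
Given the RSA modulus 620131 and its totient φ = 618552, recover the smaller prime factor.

727

φ(n) = (p−1)(q−1) = n − (p+q) + 1, so p + q = 620131 − 618552 + 1 = 1580.
p and q are the roots of t² − 1580t + 620131 = 0.
Discriminant: 1580² − 4·620131 = 2496400 − 2480524 = 15876; √15876 = 126.
q = (1580 − 126)/2 = 727, p = (1580 + 126)/2 = 853.
Check: 727 · 853 = 620131.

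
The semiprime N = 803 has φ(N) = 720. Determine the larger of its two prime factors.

73

φ(n) = (p−1)(q−1) = n − (p+q) + 1, so p + q = 803 − 720 + 1 = 84.
p and q are the roots of t² − 84t + 803 = 0.
Discriminant: 84² − 4·803 = 7056 − 3212 = 3844; √3844 = 62.
q = (84 − 62)/2 = 11, p = (84 + 62)/2 = 73.
Check: 11 · 73 = 803.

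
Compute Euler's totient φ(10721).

Factor: 10721 = 71 · 151.
φ(10721) = (71−1) · (151−1) = 70 · 150 = 10500.

10500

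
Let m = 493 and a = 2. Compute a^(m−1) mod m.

2^1 ≡ 2 (mod 493)
2^2 ≡ 2^2 = 4 ≡ 4 (mod 493)
2^4 ≡ 4^2 = 16 ≡ 16 (mod 493)
2^8 ≡ 16^2 = 256 ≡ 256 (mod 493)
2^16 ≡ 256^2 = 65536 ≡ 460 (mod 493)
2^32 ≡ 460^2 = 211600 ≡ 103 (mod 493)
2^64 ≡ 103^2 = 10609 ≡ 256 (mod 493)
2^128 ≡ 256^2 = 65536 ≡ 460 (mod 493)
2^256 ≡ 460^2 = 211600 ≡ 103 (mod 493)
492 = 256 + 128 + 64 + 32 + 8 + 4 in binary powers of 2.
So 2^492 ≡ 103 · 460 · 256 · 103 · 256 · 16 ≡ 373 (mod 493).
Since 373 ≠ 1, base 2 is a Fermat witness: 493 is composite.

373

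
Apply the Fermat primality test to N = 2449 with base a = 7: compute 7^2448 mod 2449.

994

7^1 ≡ 7 (mod 2449)
7^2 ≡ 7^2 = 49 ≡ 49 (mod 2449)
7^4 ≡ 49^2 = 2401 ≡ 2401 (mod 2449)
7^8 ≡ 2401^2 = 5764801 ≡ 2304 (mod 2449)
7^16 ≡ 2304^2 = 5308416 ≡ 1433 (mod 2449)
7^32 ≡ 1433^2 = 2053489 ≡ 1227 (mod 2449)
7^64 ≡ 1227^2 = 1505529 ≡ 1843 (mod 2449)
7^128 ≡ 1843^2 = 3396649 ≡ 2335 (mod 2449)
7^256 ≡ 2335^2 = 5452225 ≡ 751 (mod 2449)
7^512 ≡ 751^2 = 564001 ≡ 731 (mod 2449)
7^1024 ≡ 731^2 = 534361 ≡ 479 (mod 2449)
7^2048 ≡ 479^2 = 229441 ≡ 1684 (mod 2449)
2448 = 2048 + 256 + 128 + 16 in binary powers of 2.
So 7^2448 ≡ 1684 · 751 · 2335 · 1433 ≡ 994 (mod 2449).
Since 994 ≠ 1, base 7 is a Fermat witness: 2449 is composite.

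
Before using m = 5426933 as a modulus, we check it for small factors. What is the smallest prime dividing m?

67

5426933 is odd.
Digit sum 32, not divisible by 3.
Ends in 3: not divisible by 5.
7: 5426933 = 7·775276 + 1
11: 5426933 = 11·493357 + 6
13: 5426933 = 13·417456 + 5
17: 5426933 = 17·319231 + 6
19: 5426933 = 19·285628 + 1
23: 5426933 = 23·235953 + 14
29: 5426933 = 29·187135 + 18
31: 5426933 = 31·175062 + 11
37: 5426933 = 37·146673 + 32
41: 5426933 = 41·132364 + 9
43: 5426933 = 43·126207 + 32
47: 5426933 = 47·115466 + 31
53: 5426933 = 53·102394 + 51
59: 5426933 = 59·91981 + 54
61: 5426933 = 61·88966 + 7
67: 5426933 = 67·80999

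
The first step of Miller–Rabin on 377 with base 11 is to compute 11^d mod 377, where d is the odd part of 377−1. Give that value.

377 − 1 = 376 = 2^3 · 47, so d = 47.
11^1 ≡ 11 (mod 377)
11^2 ≡ 11^2 = 121 ≡ 121 (mod 377)
11^4 ≡ 121^2 = 14641 ≡ 315 (mod 377)
11^8 ≡ 315^2 = 99225 ≡ 74 (mod 377)
11^16 ≡ 74^2 = 5476 ≡ 198 (mod 377)
11^32 ≡ 198^2 = 39204 ≡ 373 (mod 377)
47 = 32 + 8 + 4 + 2 + 1 in binary powers of 2.
So 11^47 ≡ 373 · 74 · 315 · 121 · 11 ≡ 305 (mod 377).
Squaring chain: 305 → 283 → 165; never reaches −1, so base 11 is a Miller–Rabin witness that 377 is composite.

305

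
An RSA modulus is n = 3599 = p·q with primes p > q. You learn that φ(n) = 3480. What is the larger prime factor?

61

φ(n) = (p−1)(q−1) = n − (p+q) + 1, so p + q = 3599 − 3480 + 1 = 120.
p and q are the roots of t² − 120t + 3599 = 0.
Discriminant: 120² − 4·3599 = 14400 − 14396 = 4; √4 = 2.
q = (120 − 2)/2 = 59, p = (120 + 2)/2 = 61.
Check: 59 · 61 = 3599.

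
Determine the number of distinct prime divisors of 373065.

373065 = 3 · 124355
124355 = 5 · 24871
24871 = 7 · 3553
3553 = 11 · 323
323 = 17 · 19
373065 = 3 · 5 · 7 · 11 · 17 · 19, which has 6 distinct prime factors.

6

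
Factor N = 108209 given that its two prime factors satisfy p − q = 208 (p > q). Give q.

Since p = q + 208, we have 108209 = q(q + 208), so q² + 208q − 108209 = 0.
Discriminant: 208² + 4·108209 = 43264 + 432836 = 476100; √476100 = 690.
q = (−208 + 690)/2 = 241, and p = q + 208 = 449.
Check: 241 · 449 = 108209.

241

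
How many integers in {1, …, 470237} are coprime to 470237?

437184

Factor: 470237 = 17 · 139 · 199.
φ(470237) = (17−1) · (139−1) · (199−1) = 16 · 138 · 198 = 437184.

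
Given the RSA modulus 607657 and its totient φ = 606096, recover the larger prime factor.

φ(n) = (p−1)(q−1) = n − (p+q) + 1, so p + q = 607657 − 606096 + 1 = 1562.
p and q are the roots of t² − 1562t + 607657 = 0.
Discriminant: 1562² − 4·607657 = 2439844 − 2430628 = 9216; √9216 = 96.
q = (1562 − 96)/2 = 733, p = (1562 + 96)/2 = 829.
Check: 733 · 829 = 607657.

829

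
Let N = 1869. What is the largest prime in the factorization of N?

1869 = 3 · 623
623 = 7 · 89
89 is prime.
So 1869 = 3 · 7 · 89; the largest prime factor is 89.

89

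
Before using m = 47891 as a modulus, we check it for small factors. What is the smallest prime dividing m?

47891 is odd.
Digit sum 29, not divisible by 3.
Ends in 1: not divisible by 5.
7: 47891 = 7·6841 + 4
11: 47891 = 11·4353 + 8
13: 47891 = 13·3683 + 12
17: 47891 = 17·2817 + 2
19: 47891 = 19·2520 + 11
23: 47891 = 23·2082 + 5
29: 47891 = 29·1651 + 12
31: 47891 = 31·1544 + 27
37: 47891 = 37·1294 + 13
41: 47891 = 41·1168 + 3
43: 47891 = 43·1113 + 32
47: 47891 = 47·1018 + 45
53: 47891 = 53·903 + 32
59: 47891 = 59·811 + 42
61: 47891 = 61·785 + 6
67: 47891 = 67·714 + 53
71: 47891 = 71·674 + 37
73: 47891 = 73·656 + 3
79: 47891 = 79·606 + 17
83: 47891 = 83·577

83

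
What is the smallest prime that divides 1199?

11

1199 is odd.
Digit sum 20, not divisible by 3.
Ends in 9: not divisible by 5.
7: 1199 = 7·171 + 2
11: 1199 = 11·109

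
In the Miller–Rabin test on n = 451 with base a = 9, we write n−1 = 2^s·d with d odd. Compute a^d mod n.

451 − 1 = 450 = 2^1 · 225, so d = 225.
9^1 ≡ 9 (mod 451)
9^2 ≡ 9^2 = 81 ≡ 81 (mod 451)
9^4 ≡ 81^2 = 6561 ≡ 247 (mod 451)
9^8 ≡ 247^2 = 61009 ≡ 124 (mod 451)
9^16 ≡ 124^2 = 15376 ≡ 42 (mod 451)
9^32 ≡ 42^2 = 1764 ≡ 411 (mod 451)
9^64 ≡ 411^2 = 168921 ≡ 247 (mod 451)
9^128 ≡ 247^2 = 61009 ≡ 124 (mod 451)
225 = 128 + 64 + 32 + 1 in binary powers of 2.
So 9^225 ≡ 124 · 247 · 411 · 9 ≡ 419 (mod 451).
Squaring chain: 419; never reaches −1, so base 9 is a Miller–Rabin witness that 451 is composite.

419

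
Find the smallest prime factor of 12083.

43

12083 is odd.
Digit sum 14, not divisible by 3.
Ends in 3: not divisible by 5.
7: 12083 = 7·1726 + 1
11: 12083 = 11·1098 + 5
13: 12083 = 13·929 + 6
17: 12083 = 17·710 + 13
19: 12083 = 19·635 + 18
23: 12083 = 23·525 + 8
29: 12083 = 29·416 + 19
31: 12083 = 31·389 + 24
37: 12083 = 37·326 + 21
41: 12083 = 41·294 + 29
43: 12083 = 43·281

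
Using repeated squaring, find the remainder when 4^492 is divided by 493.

4^1 ≡ 4 (mod 493)
4^2 ≡ 4^2 = 16 ≡ 16 (mod 493)
4^4 ≡ 16^2 = 256 ≡ 256 (mod 493)
4^8 ≡ 256^2 = 65536 ≡ 460 (mod 493)
4^16 ≡ 460^2 = 211600 ≡ 103 (mod 493)
4^32 ≡ 103^2 = 10609 ≡ 256 (mod 493)
4^64 ≡ 256^2 = 65536 ≡ 460 (mod 493)
4^128 ≡ 460^2 = 211600 ≡ 103 (mod 493)
4^256 ≡ 103^2 = 10609 ≡ 256 (mod 493)
492 = 256 + 128 + 64 + 32 + 8 + 4 in binary powers of 2.
So 4^492 ≡ 256 · 103 · 460 · 256 · 460 · 256 ≡ 103 (mod 493).
Since 103 ≠ 1, base 4 is a Fermat witness: 493 is composite.

103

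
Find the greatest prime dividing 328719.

328719 = 3 · 109573
109573 = 19 · 5767
5767 = 73 · 79
79 is prime.
So 328719 = 3 · 19 · 73 · 79; the largest prime factor is 79.

79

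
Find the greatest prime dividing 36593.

36593 = 23 · 1591
1591 = 37 · 43
43 is prime.
So 36593 = 23 · 37 · 43; the largest prime factor is 43.

43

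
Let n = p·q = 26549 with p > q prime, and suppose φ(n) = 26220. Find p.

φ(n) = (p−1)(q−1) = n − (p+q) + 1, so p + q = 26549 − 26220 + 1 = 330.
p and q are the roots of t² − 330t + 26549 = 0.
Discriminant: 330² − 4·26549 = 108900 − 106196 = 2704; √2704 = 52.
q = (330 − 52)/2 = 139, p = (330 + 52)/2 = 191.
Check: 139 · 191 = 26549.

191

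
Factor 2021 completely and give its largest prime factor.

2021 = 43 · 47
47 is prime.
So 2021 = 43 · 47; the largest prime factor is 47.

47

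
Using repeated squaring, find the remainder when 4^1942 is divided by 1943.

864

4^1 ≡ 4 (mod 1943)
4^2 ≡ 4^2 = 16 ≡ 16 (mod 1943)
4^4 ≡ 16^2 = 256 ≡ 256 (mod 1943)
4^8 ≡ 256^2 = 65536 ≡ 1417 (mod 1943)
4^16 ≡ 1417^2 = 2007889 ≡ 770 (mod 1943)
4^32 ≡ 770^2 = 592900 ≡ 285 (mod 1943)
4^64 ≡ 285^2 = 81225 ≡ 1562 (mod 1943)
4^128 ≡ 1562^2 = 2439844 ≡ 1379 (mod 1943)
4^256 ≡ 1379^2 = 1901641 ≡ 1387 (mod 1943)
4^512 ≡ 1387^2 = 1923769 ≡ 199 (mod 1943)
4^1024 ≡ 199^2 = 39601 ≡ 741 (mod 1943)
1942 = 1024 + 512 + 256 + 128 + 16 + 4 + 2 in binary powers of 2.
So 4^1942 ≡ 741 · 199 · 1387 · 1379 · 770 · 256 · 16 ≡ 864 (mod 1943).
Since 864 ≠ 1, base 4 is a Fermat witness: 1943 is composite.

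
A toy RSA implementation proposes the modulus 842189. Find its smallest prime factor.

842189 is odd.
Digit sum 32, not divisible by 3.
Ends in 9: not divisible by 5.
7: 842189 = 7·120312 + 5
11: 842189 = 11·76562 + 7
13: 842189 = 13·64783 + 10
17: 842189 = 17·49540 + 9
19: 842189 = 19·44325 + 14
23: 842189 = 23·36616 + 21
29: 842189 = 29·29041

29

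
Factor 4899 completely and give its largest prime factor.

4899 = 3 · 1633
1633 = 23 · 71
71 is prime.
So 4899 = 3 · 23 · 71; the largest prime factor is 71.

71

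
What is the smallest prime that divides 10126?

10126 is even: 2 divides it.

2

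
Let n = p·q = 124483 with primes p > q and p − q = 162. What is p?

443

Since p = q + 162, we have 124483 = q(q + 162), so q² + 162q − 124483 = 0.
Discriminant: 162² + 4·124483 = 26244 + 497932 = 524176; √524176 = 724.
q = (−162 + 724)/2 = 281, and p = q + 162 = 443.
Check: 281 · 443 = 124483.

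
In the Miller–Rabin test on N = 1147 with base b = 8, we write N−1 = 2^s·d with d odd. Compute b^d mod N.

1147 − 1 = 1146 = 2^1 · 573, so d = 573.
8^1 ≡ 8 (mod 1147)
8^2 ≡ 8^2 = 64 ≡ 64 (mod 1147)
8^4 ≡ 64^2 = 4096 ≡ 655 (mod 1147)
8^8 ≡ 655^2 = 429025 ≡ 47 (mod 1147)
8^16 ≡ 47^2 = 2209 ≡ 1062 (mod 1147)
8^32 ≡ 1062^2 = 1127844 ≡ 343 (mod 1147)
8^64 ≡ 343^2 = 117649 ≡ 655 (mod 1147)
8^128 ≡ 655^2 = 429025 ≡ 47 (mod 1147)
8^256 ≡ 47^2 = 2209 ≡ 1062 (mod 1147)
8^512 ≡ 1062^2 = 1127844 ≡ 343 (mod 1147)
573 = 512 + 32 + 16 + 8 + 4 + 1 in binary powers of 2.
So 8^573 ≡ 343 · 343 · 1062 · 47 · 655 · 8 ≡ 450 (mod 1147).
Squaring chain: 450; never reaches −1, so base 8 is a Miller–Rabin witness that 1147 is composite.

450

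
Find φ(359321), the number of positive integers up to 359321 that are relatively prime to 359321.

340560

Factor: 359321 = 31 · 67 · 173.
φ(359321) = (31−1) · (67−1) · (173−1) = 30 · 66 · 172 = 340560.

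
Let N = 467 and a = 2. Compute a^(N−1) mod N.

2^1 ≡ 2 (mod 467)
2^2 ≡ 2^2 = 4 ≡ 4 (mod 467)
2^4 ≡ 4^2 = 16 ≡ 16 (mod 467)
2^8 ≡ 16^2 = 256 ≡ 256 (mod 467)
2^16 ≡ 256^2 = 65536 ≡ 156 (mod 467)
2^32 ≡ 156^2 = 24336 ≡ 52 (mod 467)
2^64 ≡ 52^2 = 2704 ≡ 369 (mod 467)
2^128 ≡ 369^2 = 136161 ≡ 264 (mod 467)
2^256 ≡ 264^2 = 69696 ≡ 113 (mod 467)
466 = 256 + 128 + 64 + 16 + 2 in binary powers of 2.
So 2^466 ≡ 113 · 264 · 369 · 156 · 4 ≡ 1 (mod 467).
Since the result is 1, base 2 gives no evidence that 467 is composite.

1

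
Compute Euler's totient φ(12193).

11968

Factor: 12193 = 89 · 137.
φ(12193) = (89−1) · (137−1) = 88 · 136 = 11968.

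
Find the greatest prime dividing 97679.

97679 = 19 · 5141
5141 = 53 · 97
97 is prime.
So 97679 = 19 · 53 · 97; the largest prime factor is 97.

97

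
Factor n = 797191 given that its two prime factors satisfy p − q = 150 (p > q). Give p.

Since p = q + 150, we have 797191 = q(q + 150), so q² + 150q − 797191 = 0.
Discriminant: 150² + 4·797191 = 22500 + 3188764 = 3211264; √3211264 = 1792.
q = (−150 + 1792)/2 = 821, and p = q + 150 = 971.
Check: 821 · 971 = 797191.

971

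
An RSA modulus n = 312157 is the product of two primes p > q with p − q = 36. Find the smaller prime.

Since p = q + 36, we have 312157 = q(q + 36), so q² + 36q − 312157 = 0.
Discriminant: 36² + 4·312157 = 1296 + 1248628 = 1249924; √1249924 = 1118.
q = (−36 + 1118)/2 = 541, and p = q + 36 = 577.
Check: 541 · 577 = 312157.

541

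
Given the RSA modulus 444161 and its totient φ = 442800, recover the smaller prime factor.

541

φ(n) = (p−1)(q−1) = n − (p+q) + 1, so p + q = 444161 − 442800 + 1 = 1362.
p and q are the roots of t² − 1362t + 444161 = 0.
Discriminant: 1362² − 4·444161 = 1855044 − 1776644 = 78400; √78400 = 280.
q = (1362 − 280)/2 = 541, p = (1362 + 280)/2 = 821.
Check: 541 · 821 = 444161.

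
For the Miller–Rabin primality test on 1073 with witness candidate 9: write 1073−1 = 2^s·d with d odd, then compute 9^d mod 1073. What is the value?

863

1073 − 1 = 1072 = 2^4 · 67, so d = 67.
9^1 ≡ 9 (mod 1073)
9^2 ≡ 9^2 = 81 ≡ 81 (mod 1073)
9^4 ≡ 81^2 = 6561 ≡ 123 (mod 1073)
9^8 ≡ 123^2 = 15129 ≡ 107 (mod 1073)
9^16 ≡ 107^2 = 11449 ≡ 719 (mod 1073)
9^32 ≡ 719^2 = 516961 ≡ 848 (mod 1073)
9^64 ≡ 848^2 = 719104 ≡ 194 (mod 1073)
67 = 64 + 2 + 1 in binary powers of 2.
So 9^67 ≡ 194 · 81 · 9 ≡ 863 (mod 1073).
Squaring chain: 863 → 107 → 719 → 848; never reaches −1, so base 9 is a Miller–Rabin witness that 1073 is composite.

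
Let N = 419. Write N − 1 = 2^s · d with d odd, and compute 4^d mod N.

1

419 − 1 = 418 = 2^1 · 209, so d = 209.
4^1 ≡ 4 (mod 419)
4^2 ≡ 4^2 = 16 ≡ 16 (mod 419)
4^4 ≡ 16^2 = 256 ≡ 256 (mod 419)
4^8 ≡ 256^2 = 65536 ≡ 172 (mod 419)
4^16 ≡ 172^2 = 29584 ≡ 254 (mod 419)
4^32 ≡ 254^2 = 64516 ≡ 409 (mod 419)
4^64 ≡ 409^2 = 167281 ≡ 100 (mod 419)
4^128 ≡ 100^2 = 10000 ≡ 363 (mod 419)
209 = 128 + 64 + 16 + 1 in binary powers of 2.
So 4^209 ≡ 363 · 100 · 254 · 4 ≡ 1 (mod 419).
Since 4^d ≡ 1 (mod 419), base 4 does not prove 419 composite.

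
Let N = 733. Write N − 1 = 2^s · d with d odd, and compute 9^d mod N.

733 − 1 = 732 = 2^2 · 183, so d = 183.
9^1 ≡ 9 (mod 733)
9^2 ≡ 9^2 = 81 ≡ 81 (mod 733)
9^4 ≡ 81^2 = 6561 ≡ 697 (mod 733)
9^8 ≡ 697^2 = 485809 ≡ 563 (mod 733)
9^16 ≡ 563^2 = 316969 ≡ 313 (mod 733)
9^32 ≡ 313^2 = 97969 ≡ 480 (mod 733)
9^64 ≡ 480^2 = 230400 ≡ 238 (mod 733)
9^128 ≡ 238^2 = 56644 ≡ 203 (mod 733)
183 = 128 + 32 + 16 + 4 + 2 + 1 in binary powers of 2.
So 9^183 ≡ 203 · 480 · 313 · 697 · 81 · 9 ≡ 1 (mod 733).
Since 9^d ≡ 1 (mod 733), base 9 does not prove 733 composite.

1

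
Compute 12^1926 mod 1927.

12^1 ≡ 12 (mod 1927)
12^2 ≡ 12^2 = 144 ≡ 144 (mod 1927)
12^4 ≡ 144^2 = 20736 ≡ 1466 (mod 1927)
12^8 ≡ 1466^2 = 2149156 ≡ 551 (mod 1927)
12^16 ≡ 551^2 = 303601 ≡ 1062 (mod 1927)
12^32 ≡ 1062^2 = 1127844 ≡ 549 (mod 1927)
12^64 ≡ 549^2 = 301401 ≡ 789 (mod 1927)
12^128 ≡ 789^2 = 622521 ≡ 100 (mod 1927)
12^256 ≡ 100^2 = 10000 ≡ 365 (mod 1927)
12^512 ≡ 365^2 = 133225 ≡ 262 (mod 1927)
12^1024 ≡ 262^2 = 68644 ≡ 1199 (mod 1927)
1926 = 1024 + 512 + 256 + 128 + 4 + 2 in binary powers of 2.
So 12^1926 ≡ 1199 · 262 · 365 · 100 · 1466 · 144 ≡ 1840 (mod 1927).
Since 1840 ≠ 1, base 12 is a Fermat witness: 1927 is composite.

1840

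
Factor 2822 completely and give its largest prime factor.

83

2822 = 2 · 1411
1411 = 17 · 83
83 is prime.
So 2822 = 2 · 17 · 83; the largest prime factor is 83.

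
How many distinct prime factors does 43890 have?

6

43890 = 2 · 21945
21945 = 3 · 7315
7315 = 5 · 1463
1463 = 7 · 209
209 = 11 · 19
43890 = 2 · 3 · 5 · 7 · 11 · 19, which has 6 distinct prime factors.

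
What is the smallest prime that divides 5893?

71

5893 is odd.
Digit sum 25, not divisible by 3.
Ends in 3: not divisible by 5.
7: 5893 = 7·841 + 6
11: 5893 = 11·535 + 8
13: 5893 = 13·453 + 4
17: 5893 = 17·346 + 11
19: 5893 = 19·310 + 3
23: 5893 = 23·256 + 5
29: 5893 = 29·203 + 6
31: 5893 = 31·190 + 3
37: 5893 = 37·159 + 10
41: 5893 = 41·143 + 30
43: 5893 = 43·137 + 2
47: 5893 = 47·125 + 18
53: 5893 = 53·111 + 10
59: 5893 = 59·99 + 52
61: 5893 = 61·96 + 37
67: 5893 = 67·87 + 64
71: 5893 = 71·83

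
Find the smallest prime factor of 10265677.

10265677 is odd.
Digit sum 34, not divisible by 3.
Ends in 7: not divisible by 5.
7: 10265677 = 7·1466525 + 2
11: 10265677 = 11·933243 + 4
13: 10265677 = 13·789667 + 6
17: 10265677 = 17·603863 + 6
19: 10265677 = 19·540298 + 15
23: 10265677 = 23·446333 + 18
29: 10265677 = 29·353988 + 25
31: 10265677 = 31·331150 + 27
37: 10265677 = 37·277450 + 27
41: 10265677 = 41·250382 + 15
43: 10265677 = 43·238736 + 29
47: 10265677 = 47·218418 + 31
53: 10265677 = 53·193692 + 1
59: 10265677 = 59·173994 + 31
61: 10265677 = 61·168289 + 48
67: 10265677 = 67·153219 + 4
71: 10265677 = 71·144587

71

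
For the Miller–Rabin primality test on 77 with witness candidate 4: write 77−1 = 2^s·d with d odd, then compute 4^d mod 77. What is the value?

25

77 − 1 = 76 = 2^2 · 19, so d = 19.
4^1 ≡ 4 (mod 77)
4^2 ≡ 4^2 = 16 ≡ 16 (mod 77)
4^4 ≡ 16^2 = 256 ≡ 25 (mod 77)
4^8 ≡ 25^2 = 625 ≡ 9 (mod 77)
4^16 ≡ 9^2 = 81 ≡ 4 (mod 77)
19 = 16 + 2 + 1 in binary powers of 2.
So 4^19 ≡ 4 · 16 · 4 ≡ 25 (mod 77).
Squaring chain: 25 → 9; never reaches −1, so base 4 is a Miller–Rabin witness that 77 is composite.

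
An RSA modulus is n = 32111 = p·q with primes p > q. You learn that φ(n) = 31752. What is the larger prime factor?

φ(n) = (p−1)(q−1) = n − (p+q) + 1, so p + q = 32111 − 31752 + 1 = 360.
p and q are the roots of t² − 360t + 32111 = 0.
Discriminant: 360² − 4·32111 = 129600 − 128444 = 1156; √1156 = 34.
q = (360 − 34)/2 = 163, p = (360 + 34)/2 = 197.
Check: 163 · 197 = 32111.

197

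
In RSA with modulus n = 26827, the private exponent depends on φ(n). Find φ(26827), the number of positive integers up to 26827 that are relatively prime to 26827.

Factor: 26827 = 139 · 193.
φ(26827) = (139−1) · (193−1) = 138 · 192 = 26496.

26496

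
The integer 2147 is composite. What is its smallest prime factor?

2147 is odd.
Digit sum 14, not divisible by 3.
Ends in 7: not divisible by 5.
7: 2147 = 7·306 + 5
11: 2147 = 11·195 + 2
13: 2147 = 13·165 + 2
17: 2147 = 17·126 + 5
19: 2147 = 19·113

19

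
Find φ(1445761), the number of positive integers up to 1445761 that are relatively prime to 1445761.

1403520

Factor: 1445761 = 61 · 137 · 173.
φ(1445761) = (61−1) · (137−1) · (173−1) = 60 · 136 · 172 = 1403520.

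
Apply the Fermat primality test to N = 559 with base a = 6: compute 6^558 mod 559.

6^1 ≡ 6 (mod 559)
6^2 ≡ 6^2 = 36 ≡ 36 (mod 559)
6^4 ≡ 36^2 = 1296 ≡ 178 (mod 559)
6^8 ≡ 178^2 = 31684 ≡ 380 (mod 559)
6^16 ≡ 380^2 = 144400 ≡ 178 (mod 559)
6^32 ≡ 178^2 = 31684 ≡ 380 (mod 559)
6^64 ≡ 380^2 = 144400 ≡ 178 (mod 559)
6^128 ≡ 178^2 = 31684 ≡ 380 (mod 559)
6^256 ≡ 380^2 = 144400 ≡ 178 (mod 559)
6^512 ≡ 178^2 = 31684 ≡ 380 (mod 559)
558 = 512 + 32 + 8 + 4 + 2 in binary powers of 2.
So 6^558 ≡ 380 · 380 · 380 · 178 · 36 ≡ 259 (mod 559).
Since 259 ≠ 1, base 6 is a Fermat witness: 559 is composite.

259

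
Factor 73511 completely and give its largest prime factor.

73511 = 19 · 3869
3869 = 53 · 73
73 is prime.
So 73511 = 19 · 53 · 73; the largest prime factor is 73.

73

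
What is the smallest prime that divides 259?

259 is odd.
Digit sum 16, not divisible by 3.
Ends in 9: not divisible by 5.
7: 259 = 7·37

7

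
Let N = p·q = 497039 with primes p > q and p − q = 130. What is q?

Since p = q + 130, we have 497039 = q(q + 130), so q² + 130q − 497039 = 0.
Discriminant: 130² + 4·497039 = 16900 + 1988156 = 2005056; √2005056 = 1416.
q = (−130 + 1416)/2 = 643, and p = q + 130 = 773.
Check: 643 · 773 = 497039.

643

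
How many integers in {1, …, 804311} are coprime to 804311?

775008

Factor: 804311 = 47 · 109 · 157.
φ(804311) = (47−1) · (109−1) · (157−1) = 46 · 108 · 156 = 775008.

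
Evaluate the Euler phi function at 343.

Factor: 343 = 7^3.
φ(343) = 7^2·(7−1) = 294.

294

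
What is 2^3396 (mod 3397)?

2062

2^1 ≡ 2 (mod 3397)
2^2 ≡ 2^2 = 4 ≡ 4 (mod 3397)
2^4 ≡ 4^2 = 16 ≡ 16 (mod 3397)
2^8 ≡ 16^2 = 256 ≡ 256 (mod 3397)
2^16 ≡ 256^2 = 65536 ≡ 993 (mod 3397)
2^32 ≡ 993^2 = 986049 ≡ 919 (mod 3397)
2^64 ≡ 919^2 = 844561 ≡ 2105 (mod 3397)
2^128 ≡ 2105^2 = 4431025 ≡ 1337 (mod 3397)
2^256 ≡ 1337^2 = 1787569 ≡ 747 (mod 3397)
2^512 ≡ 747^2 = 558009 ≡ 901 (mod 3397)
2^1024 ≡ 901^2 = 811801 ≡ 3315 (mod 3397)
2^2048 ≡ 3315^2 = 10989225 ≡ 3327 (mod 3397)
3396 = 2048 + 1024 + 256 + 64 + 4 in binary powers of 2.
So 2^3396 ≡ 3327 · 3315 · 747 · 2105 · 16 ≡ 2062 (mod 3397).
Since 2062 ≠ 1, base 2 is a Fermat witness: 3397 is composite.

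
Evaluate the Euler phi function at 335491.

305760

Factor: 335491 = 13 · 131 · 197.
φ(335491) = (13−1) · (131−1) · (197−1) = 12 · 130 · 196 = 305760.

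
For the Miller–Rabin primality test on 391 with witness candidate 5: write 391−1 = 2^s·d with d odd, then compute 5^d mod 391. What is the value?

391 − 1 = 390 = 2^1 · 195, so d = 195.
5^1 ≡ 5 (mod 391)
5^2 ≡ 5^2 = 25 ≡ 25 (mod 391)
5^4 ≡ 25^2 = 625 ≡ 234 (mod 391)
5^8 ≡ 234^2 = 54756 ≡ 16 (mod 391)
5^16 ≡ 16^2 = 256 ≡ 256 (mod 391)
5^32 ≡ 256^2 = 65536 ≡ 239 (mod 391)
5^64 ≡ 239^2 = 57121 ≡ 35 (mod 391)
5^128 ≡ 35^2 = 1225 ≡ 52 (mod 391)
195 = 128 + 64 + 2 + 1 in binary powers of 2.
So 5^195 ≡ 52 · 35 · 25 · 5 ≡ 329 (mod 391).
Squaring chain: 329; never reaches −1, so base 5 is a Miller–Rabin witness that 391 is composite.

329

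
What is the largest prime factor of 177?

59

177 = 3 · 59
59 is prime.
So 177 = 3 · 59; the largest prime factor is 59.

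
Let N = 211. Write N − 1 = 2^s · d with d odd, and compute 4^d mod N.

1

211 − 1 = 210 = 2^1 · 105, so d = 105.
4^1 ≡ 4 (mod 211)
4^2 ≡ 4^2 = 16 ≡ 16 (mod 211)
4^4 ≡ 16^2 = 256 ≡ 45 (mod 211)
4^8 ≡ 45^2 = 2025 ≡ 126 (mod 211)
4^16 ≡ 126^2 = 15876 ≡ 51 (mod 211)
4^32 ≡ 51^2 = 2601 ≡ 69 (mod 211)
4^64 ≡ 69^2 = 4761 ≡ 119 (mod 211)
105 = 64 + 32 + 8 + 1 in binary powers of 2.
So 4^105 ≡ 119 · 69 · 126 · 4 ≡ 1 (mod 211).
Since 4^d ≡ 1 (mod 211), base 4 does not prove 211 composite.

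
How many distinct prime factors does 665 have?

3

665 = 5 · 133
133 = 7 · 19
665 = 5 · 7 · 19, which has 3 distinct prime factors.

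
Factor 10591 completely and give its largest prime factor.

89

10591 = 7 · 1513
1513 = 17 · 89
89 is prime.
So 10591 = 7 · 17 · 89; the largest prime factor is 89.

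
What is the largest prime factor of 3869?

3869 = 53 · 73
73 is prime.
So 3869 = 53 · 73; the largest prime factor is 73.

73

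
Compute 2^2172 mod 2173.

2^1 ≡ 2 (mod 2173)
2^2 ≡ 2^2 = 4 ≡ 4 (mod 2173)
2^4 ≡ 4^2 = 16 ≡ 16 (mod 2173)
2^8 ≡ 16^2 = 256 ≡ 256 (mod 2173)
2^16 ≡ 256^2 = 65536 ≡ 346 (mod 2173)
2^32 ≡ 346^2 = 119716 ≡ 201 (mod 2173)
2^64 ≡ 201^2 = 40401 ≡ 1287 (mod 2173)
2^128 ≡ 1287^2 = 1656369 ≡ 543 (mod 2173)
2^256 ≡ 543^2 = 294849 ≡ 1494 (mod 2173)
2^512 ≡ 1494^2 = 2232036 ≡ 365 (mod 2173)
2^1024 ≡ 365^2 = 133225 ≡ 672 (mod 2173)
2^2048 ≡ 672^2 = 451584 ≡ 1773 (mod 2173)
2172 = 2048 + 64 + 32 + 16 + 8 + 4 in binary powers of 2.
So 2^2172 ≡ 1773 · 1287 · 201 · 346 · 256 · 16 ≡ 1636 (mod 2173).
Since 1636 ≠ 1, base 2 is a Fermat witness: 2173 is composite.

1636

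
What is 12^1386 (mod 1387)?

12^1 ≡ 12 (mod 1387)
12^2 ≡ 12^2 = 144 ≡ 144 (mod 1387)
12^4 ≡ 144^2 = 20736 ≡ 1318 (mod 1387)
12^8 ≡ 1318^2 = 1737124 ≡ 600 (mod 1387)
12^16 ≡ 600^2 = 360000 ≡ 767 (mod 1387)
12^32 ≡ 767^2 = 588289 ≡ 201 (mod 1387)
12^64 ≡ 201^2 = 40401 ≡ 178 (mod 1387)
12^128 ≡ 178^2 = 31684 ≡ 1170 (mod 1387)
12^256 ≡ 1170^2 = 1368900 ≡ 1318 (mod 1387)
12^512 ≡ 1318^2 = 1737124 ≡ 600 (mod 1387)
12^1024 ≡ 600^2 = 360000 ≡ 767 (mod 1387)
1386 = 1024 + 256 + 64 + 32 + 8 + 2 in binary powers of 2.
So 12^1386 ≡ 767 · 1318 · 178 · 201 · 600 · 144 ≡ 875 (mod 1387).
Since 875 ≠ 1, base 12 is a Fermat witness: 1387 is composite.

875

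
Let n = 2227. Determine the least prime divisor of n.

17

2227 is odd.
Digit sum 13, not divisible by 3.
Ends in 7: not divisible by 5.
7: 2227 = 7·318 + 1
11: 2227 = 11·202 + 5
13: 2227 = 13·171 + 4
17: 2227 = 17·131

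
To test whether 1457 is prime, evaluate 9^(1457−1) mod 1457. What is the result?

1001

9^1 ≡ 9 (mod 1457)
9^2 ≡ 9^2 = 81 ≡ 81 (mod 1457)
9^4 ≡ 81^2 = 6561 ≡ 733 (mod 1457)
9^8 ≡ 733^2 = 537289 ≡ 1113 (mod 1457)
9^16 ≡ 1113^2 = 1238769 ≡ 319 (mod 1457)
9^32 ≡ 319^2 = 101761 ≡ 1228 (mod 1457)
9^64 ≡ 1228^2 = 1507984 ≡ 1446 (mod 1457)
9^128 ≡ 1446^2 = 2090916 ≡ 121 (mod 1457)
9^256 ≡ 121^2 = 14641 ≡ 71 (mod 1457)
9^512 ≡ 71^2 = 5041 ≡ 670 (mod 1457)
9^1024 ≡ 670^2 = 448900 ≡ 144 (mod 1457)
1456 = 1024 + 256 + 128 + 32 + 16 in binary powers of 2.
So 9^1456 ≡ 144 · 71 · 121 · 1228 · 319 ≡ 1001 (mod 1457).
Since 1001 ≠ 1, base 9 is a Fermat witness: 1457 is composite.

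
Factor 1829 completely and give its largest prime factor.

59

1829 = 31 · 59
59 is prime.
So 1829 = 31 · 59; the largest prime factor is 59.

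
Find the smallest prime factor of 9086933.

47

9086933 is odd.
Digit sum 38, not divisible by 3.
Ends in 3: not divisible by 5.
7: 9086933 = 7·1298133 + 2
11: 9086933 = 11·826084 + 9
13: 9086933 = 13·698994 + 11
17: 9086933 = 17·534525 + 8
19: 9086933 = 19·478259 + 12
23: 9086933 = 23·395084 + 1
29: 9086933 = 29·313342 + 15
31: 9086933 = 31·293126 + 27
37: 9086933 = 37·245592 + 29
41: 9086933 = 41·221632 + 21
43: 9086933 = 43·211324 + 1
47: 9086933 = 47·193339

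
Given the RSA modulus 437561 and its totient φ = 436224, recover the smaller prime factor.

569

φ(n) = (p−1)(q−1) = n − (p+q) + 1, so p + q = 437561 − 436224 + 1 = 1338.
p and q are the roots of t² − 1338t + 437561 = 0.
Discriminant: 1338² − 4·437561 = 1790244 − 1750244 = 40000; √40000 = 200.
q = (1338 − 200)/2 = 569, p = (1338 + 200)/2 = 769.
Check: 569 · 769 = 437561.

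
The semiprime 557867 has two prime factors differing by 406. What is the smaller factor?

571

Since p = q + 406, we have 557867 = q(q + 406), so q² + 406q − 557867 = 0.
Discriminant: 406² + 4·557867 = 164836 + 2231468 = 2396304; √2396304 = 1548.
q = (−406 + 1548)/2 = 571, and p = q + 406 = 977.
Check: 571 · 977 = 557867.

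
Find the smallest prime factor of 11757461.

59

11757461 is odd.
Digit sum 32, not divisible by 3.
Ends in 1: not divisible by 5.
7: 11757461 = 7·1679637 + 2
11: 11757461 = 11·1068860 + 1
13: 11757461 = 13·904420 + 1
17: 11757461 = 17·691615 + 6
19: 11757461 = 19·618813 + 14
23: 11757461 = 23·511193 + 22
29: 11757461 = 29·405429 + 20
31: 11757461 = 31·379272 + 29
37: 11757461 = 37·317769 + 8
41: 11757461 = 41·286767 + 14
43: 11757461 = 43·273429 + 14
47: 11757461 = 47·250158 + 35
53: 11757461 = 53·221838 + 47
59: 11757461 = 59·199279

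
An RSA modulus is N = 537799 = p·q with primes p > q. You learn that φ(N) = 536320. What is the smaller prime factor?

641

φ(n) = (p−1)(q−1) = n − (p+q) + 1, so p + q = 537799 − 536320 + 1 = 1480.
p and q are the roots of t² − 1480t + 537799 = 0.
Discriminant: 1480² − 4·537799 = 2190400 − 2151196 = 39204; √39204 = 198.
q = (1480 − 198)/2 = 641, p = (1480 + 198)/2 = 839.
Check: 641 · 839 = 537799.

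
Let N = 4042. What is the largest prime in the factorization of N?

47

4042 = 2 · 2021
2021 = 43 · 47
47 is prime.
So 4042 = 2 · 43 · 47; the largest prime factor is 47.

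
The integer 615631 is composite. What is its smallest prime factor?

615631 is odd.
Digit sum 22, not divisible by 3.
Ends in 1: not divisible by 5.
7: 615631 = 7·87947 + 2
11: 615631 = 11·55966 + 5
13: 615631 = 13·47356 + 3
17: 615631 = 17·36213 + 10
19: 615631 = 19·32401 + 12
23: 615631 = 23·26766 + 13
29: 615631 = 29·21228 + 19
31: 615631 = 31·19859 + 2
37: 615631 = 37·16638 + 25
41: 615631 = 41·15015 + 16
43: 615631 = 43·14317

43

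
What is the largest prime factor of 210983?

67

210983 = 47 · 4489
4489 = 67 · 67
67 = 67 · 1
So 210983 = 47 · 67^2; the largest prime factor is 67.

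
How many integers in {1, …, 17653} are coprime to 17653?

17388

Factor: 17653 = 127 · 139.
φ(17653) = (127−1) · (139−1) = 126 · 138 = 17388.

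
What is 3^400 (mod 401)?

3^1 ≡ 3 (mod 401)
3^2 ≡ 3^2 = 9 ≡ 9 (mod 401)
3^4 ≡ 9^2 = 81 ≡ 81 (mod 401)
3^8 ≡ 81^2 = 6561 ≡ 145 (mod 401)
3^16 ≡ 145^2 = 21025 ≡ 173 (mod 401)
3^32 ≡ 173^2 = 29929 ≡ 255 (mod 401)
3^64 ≡ 255^2 = 65025 ≡ 63 (mod 401)
3^128 ≡ 63^2 = 3969 ≡ 360 (mod 401)
3^256 ≡ 360^2 = 129600 ≡ 77 (mod 401)
400 = 256 + 128 + 16 in binary powers of 2.
So 3^400 ≡ 77 · 360 · 173 ≡ 1 (mod 401).
Since the result is 1, base 3 gives no evidence that 401 is composite.

1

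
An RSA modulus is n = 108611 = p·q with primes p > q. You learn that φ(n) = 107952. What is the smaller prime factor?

φ(n) = (p−1)(q−1) = n − (p+q) + 1, so p + q = 108611 − 107952 + 1 = 660.
p and q are the roots of t² − 660t + 108611 = 0.
Discriminant: 660² − 4·108611 = 435600 − 434444 = 1156; √1156 = 34.
q = (660 − 34)/2 = 313, p = (660 + 34)/2 = 347.
Check: 313 · 347 = 108611.

313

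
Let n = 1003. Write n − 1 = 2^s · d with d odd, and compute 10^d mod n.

1003 − 1 = 1002 = 2^1 · 501, so d = 501.
10^1 ≡ 10 (mod 1003)
10^2 ≡ 10^2 = 100 ≡ 100 (mod 1003)
10^4 ≡ 100^2 = 10000 ≡ 973 (mod 1003)
10^8 ≡ 973^2 = 946729 ≡ 900 (mod 1003)
10^16 ≡ 900^2 = 810000 ≡ 579 (mod 1003)
10^32 ≡ 579^2 = 335241 ≡ 239 (mod 1003)
10^64 ≡ 239^2 = 57121 ≡ 953 (mod 1003)
10^128 ≡ 953^2 = 908209 ≡ 494 (mod 1003)
10^256 ≡ 494^2 = 244036 ≡ 307 (mod 1003)
501 = 256 + 128 + 64 + 32 + 16 + 4 + 1 in binary powers of 2.
So 10^501 ≡ 307 · 494 · 953 · 239 · 579 · 973 · 10 ≡ 516 (mod 1003).
Squaring chain: 516; never reaches −1, so base 10 is a Miller–Rabin witness that 1003 is composite.

516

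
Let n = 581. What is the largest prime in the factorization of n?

83

581 = 7 · 83
83 is prime.
So 581 = 7 · 83; the largest prime factor is 83.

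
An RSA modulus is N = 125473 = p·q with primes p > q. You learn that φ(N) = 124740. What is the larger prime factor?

φ(n) = (p−1)(q−1) = n − (p+q) + 1, so p + q = 125473 − 124740 + 1 = 734.
p and q are the roots of t² − 734t + 125473 = 0.
Discriminant: 734² − 4·125473 = 538756 − 501892 = 36864; √36864 = 192.
q = (734 − 192)/2 = 271, p = (734 + 192)/2 = 463.
Check: 271 · 463 = 125473.

463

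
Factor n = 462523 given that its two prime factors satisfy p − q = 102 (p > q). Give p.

Since p = q + 102, we have 462523 = q(q + 102), so q² + 102q − 462523 = 0.
Discriminant: 102² + 4·462523 = 10404 + 1850092 = 1860496; √1860496 = 1364.
q = (−102 + 1364)/2 = 631, and p = q + 102 = 733.
Check: 631 · 733 = 462523.

733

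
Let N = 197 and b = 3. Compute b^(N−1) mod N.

1

3^1 ≡ 3 (mod 197)
3^2 ≡ 3^2 = 9 ≡ 9 (mod 197)
3^4 ≡ 9^2 = 81 ≡ 81 (mod 197)
3^8 ≡ 81^2 = 6561 ≡ 60 (mod 197)
3^16 ≡ 60^2 = 3600 ≡ 54 (mod 197)
3^32 ≡ 54^2 = 2916 ≡ 158 (mod 197)
3^64 ≡ 158^2 = 24964 ≡ 142 (mod 197)
3^128 ≡ 142^2 = 20164 ≡ 70 (mod 197)
196 = 128 + 64 + 4 in binary powers of 2.
So 3^196 ≡ 70 · 142 · 81 ≡ 1 (mod 197).
Since the result is 1, base 3 gives no evidence that 197 is composite.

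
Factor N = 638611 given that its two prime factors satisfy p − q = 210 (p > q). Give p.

Since p = q + 210, we have 638611 = q(q + 210), so q² + 210q − 638611 = 0.
Discriminant: 210² + 4·638611 = 44100 + 2554444 = 2598544; √2598544 = 1612.
q = (−210 + 1612)/2 = 701, and p = q + 210 = 911.
Check: 701 · 911 = 638611.

911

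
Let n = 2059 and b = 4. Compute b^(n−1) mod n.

1161

4^1 ≡ 4 (mod 2059)
4^2 ≡ 4^2 = 16 ≡ 16 (mod 2059)
4^4 ≡ 16^2 = 256 ≡ 256 (mod 2059)
4^8 ≡ 256^2 = 65536 ≡ 1707 (mod 2059)
4^16 ≡ 1707^2 = 2913849 ≡ 364 (mod 2059)
4^32 ≡ 364^2 = 132496 ≡ 720 (mod 2059)
4^64 ≡ 720^2 = 518400 ≡ 1591 (mod 2059)
4^128 ≡ 1591^2 = 2531281 ≡ 770 (mod 2059)
4^256 ≡ 770^2 = 592900 ≡ 1967 (mod 2059)
4^512 ≡ 1967^2 = 3869089 ≡ 228 (mod 2059)
4^1024 ≡ 228^2 = 51984 ≡ 509 (mod 2059)
4^2048 ≡ 509^2 = 259081 ≡ 1706 (mod 2059)
2058 = 2048 + 8 + 2 in binary powers of 2.
So 4^2058 ≡ 1706 · 1707 · 16 ≡ 1161 (mod 2059).
Since 1161 ≠ 1, base 4 is a Fermat witness: 2059 is composite.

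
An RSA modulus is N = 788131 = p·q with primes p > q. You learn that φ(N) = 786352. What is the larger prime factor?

φ(n) = (p−1)(q−1) = n − (p+q) + 1, so p + q = 788131 − 786352 + 1 = 1780.
p and q are the roots of t² − 1780t + 788131 = 0.
Discriminant: 1780² − 4·788131 = 3168400 − 3152524 = 15876; √15876 = 126.
q = (1780 − 126)/2 = 827, p = (1780 + 126)/2 = 953.
Check: 827 · 953 = 788131.

953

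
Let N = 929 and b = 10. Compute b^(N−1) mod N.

10^1 ≡ 10 (mod 929)
10^2 ≡ 10^2 = 100 ≡ 100 (mod 929)
10^4 ≡ 100^2 = 10000 ≡ 710 (mod 929)
10^8 ≡ 710^2 = 504100 ≡ 582 (mod 929)
10^16 ≡ 582^2 = 338724 ≡ 568 (mod 929)
10^32 ≡ 568^2 = 322624 ≡ 261 (mod 929)
10^64 ≡ 261^2 = 68121 ≡ 304 (mod 929)
10^128 ≡ 304^2 = 92416 ≡ 445 (mod 929)
10^256 ≡ 445^2 = 198025 ≡ 148 (mod 929)
10^512 ≡ 148^2 = 21904 ≡ 537 (mod 929)
928 = 512 + 256 + 128 + 32 in binary powers of 2.
So 10^928 ≡ 537 · 148 · 445 · 261 ≡ 1 (mod 929).
Since the result is 1, base 10 gives no evidence that 929 is composite.

1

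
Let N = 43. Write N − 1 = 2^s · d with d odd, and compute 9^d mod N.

43 − 1 = 42 = 2^1 · 21, so d = 21.
9^1 ≡ 9 (mod 43)
9^2 ≡ 9^2 = 81 ≡ 38 (mod 43)
9^4 ≡ 38^2 = 1444 ≡ 25 (mod 43)
9^8 ≡ 25^2 = 625 ≡ 23 (mod 43)
9^16 ≡ 23^2 = 529 ≡ 13 (mod 43)
21 = 16 + 4 + 1 in binary powers of 2.
So 9^21 ≡ 13 · 25 · 9 ≡ 1 (mod 43).
Since 9^d ≡ 1 (mod 43), base 9 does not prove 43 composite.

1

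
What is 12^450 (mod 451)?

12^1 ≡ 12 (mod 451)
12^2 ≡ 12^2 = 144 ≡ 144 (mod 451)
12^4 ≡ 144^2 = 20736 ≡ 441 (mod 451)
12^8 ≡ 441^2 = 194481 ≡ 100 (mod 451)
12^16 ≡ 100^2 = 10000 ≡ 78 (mod 451)
12^32 ≡ 78^2 = 6084 ≡ 221 (mod 451)
12^64 ≡ 221^2 = 48841 ≡ 133 (mod 451)
12^128 ≡ 133^2 = 17689 ≡ 100 (mod 451)
12^256 ≡ 100^2 = 10000 ≡ 78 (mod 451)
450 = 256 + 128 + 64 + 2 in binary powers of 2.
So 12^450 ≡ 78 · 100 · 133 · 144 ≡ 419 (mod 451).
Since 419 ≠ 1, base 12 is a Fermat witness: 451 is composite.

419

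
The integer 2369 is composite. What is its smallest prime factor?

2369 is odd.
Digit sum 20, not divisible by 3.
Ends in 9: not divisible by 5.
7: 2369 = 7·338 + 3
11: 2369 = 11·215 + 4
13: 2369 = 13·182 + 3
17: 2369 = 17·139 + 6
19: 2369 = 19·124 + 13
23: 2369 = 23·103

23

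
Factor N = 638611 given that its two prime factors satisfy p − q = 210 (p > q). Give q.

Since p = q + 210, we have 638611 = q(q + 210), so q² + 210q − 638611 = 0.
Discriminant: 210² + 4·638611 = 44100 + 2554444 = 2598544; √2598544 = 1612.
q = (−210 + 1612)/2 = 701, and p = q + 210 = 911.
Check: 701 · 911 = 638611.

701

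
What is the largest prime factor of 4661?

4661 = 59 · 79
79 is prime.
So 4661 = 59 · 79; the largest prime factor is 79.

79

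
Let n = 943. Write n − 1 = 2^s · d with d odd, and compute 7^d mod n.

429

943 − 1 = 942 = 2^1 · 471, so d = 471.
7^1 ≡ 7 (mod 943)
7^2 ≡ 7^2 = 49 ≡ 49 (mod 943)
7^4 ≡ 49^2 = 2401 ≡ 515 (mod 943)
7^8 ≡ 515^2 = 265225 ≡ 242 (mod 943)
7^16 ≡ 242^2 = 58564 ≡ 98 (mod 943)
7^32 ≡ 98^2 = 9604 ≡ 174 (mod 943)
7^64 ≡ 174^2 = 30276 ≡ 100 (mod 943)
7^128 ≡ 100^2 = 10000 ≡ 570 (mod 943)
7^256 ≡ 570^2 = 324900 ≡ 508 (mod 943)
471 = 256 + 128 + 64 + 16 + 4 + 2 + 1 in binary powers of 2.
So 7^471 ≡ 508 · 570 · 100 · 98 · 515 · 49 · 7 ≡ 429 (mod 943).
Squaring chain: 429; never reaches −1, so base 7 is a Miller–Rabin witness that 943 is composite.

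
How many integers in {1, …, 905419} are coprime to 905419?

Factor: 905419 = 73 · 79 · 157.
φ(905419) = (73−1) · (79−1) · (157−1) = 72 · 78 · 156 = 876096.

876096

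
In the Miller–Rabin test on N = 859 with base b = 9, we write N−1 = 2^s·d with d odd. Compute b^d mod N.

1

859 − 1 = 858 = 2^1 · 429, so d = 429.
9^1 ≡ 9 (mod 859)
9^2 ≡ 9^2 = 81 ≡ 81 (mod 859)
9^4 ≡ 81^2 = 6561 ≡ 548 (mod 859)
9^8 ≡ 548^2 = 300304 ≡ 513 (mod 859)
9^16 ≡ 513^2 = 263169 ≡ 315 (mod 859)
9^32 ≡ 315^2 = 99225 ≡ 440 (mod 859)
9^64 ≡ 440^2 = 193600 ≡ 325 (mod 859)
9^128 ≡ 325^2 = 105625 ≡ 827 (mod 859)
9^256 ≡ 827^2 = 683929 ≡ 165 (mod 859)
429 = 256 + 128 + 32 + 8 + 4 + 1 in binary powers of 2.
So 9^429 ≡ 165 · 827 · 440 · 513 · 548 · 9 ≡ 1 (mod 859).
Since 9^d ≡ 1 (mod 859), base 9 does not prove 859 composite.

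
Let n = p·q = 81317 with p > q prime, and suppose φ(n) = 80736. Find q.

233

φ(n) = (p−1)(q−1) = n − (p+q) + 1, so p + q = 81317 − 80736 + 1 = 582.
p and q are the roots of t² − 582t + 81317 = 0.
Discriminant: 582² − 4·81317 = 338724 − 325268 = 13456; √13456 = 116.
q = (582 − 116)/2 = 233, p = (582 + 116)/2 = 349.
Check: 233 · 349 = 81317.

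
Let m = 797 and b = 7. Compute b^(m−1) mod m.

7^1 ≡ 7 (mod 797)
7^2 ≡ 7^2 = 49 ≡ 49 (mod 797)
7^4 ≡ 49^2 = 2401 ≡ 10 (mod 797)
7^8 ≡ 10^2 = 100 ≡ 100 (mod 797)
7^16 ≡ 100^2 = 10000 ≡ 436 (mod 797)
7^32 ≡ 436^2 = 190096 ≡ 410 (mod 797)
7^64 ≡ 410^2 = 168100 ≡ 730 (mod 797)
7^128 ≡ 730^2 = 532900 ≡ 504 (mod 797)
7^256 ≡ 504^2 = 254016 ≡ 570 (mod 797)
7^512 ≡ 570^2 = 324900 ≡ 521 (mod 797)
796 = 512 + 256 + 16 + 8 + 4 in binary powers of 2.
So 7^796 ≡ 521 · 570 · 436 · 100 · 10 ≡ 1 (mod 797).
Since the result is 1, base 7 gives no evidence that 797 is composite.

1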